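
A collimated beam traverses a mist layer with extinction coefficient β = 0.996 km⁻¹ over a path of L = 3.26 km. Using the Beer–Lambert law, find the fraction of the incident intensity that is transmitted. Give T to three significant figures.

τ = β·L = 0.996 × 3.26 = 3.2470.
T = exp(−3.2470) = 0.0389.

0.0389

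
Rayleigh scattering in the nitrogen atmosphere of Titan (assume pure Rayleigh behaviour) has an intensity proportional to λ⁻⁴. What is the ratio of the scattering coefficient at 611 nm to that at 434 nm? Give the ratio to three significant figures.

Rayleigh scattering ∝ λ⁻⁴, so the ratio of coefficients is the inverse fourth power of the wavelength ratio.
σ(611)/σ(434) = (434/611)⁴ = (0.7103)⁴ = 0.2546.

0.255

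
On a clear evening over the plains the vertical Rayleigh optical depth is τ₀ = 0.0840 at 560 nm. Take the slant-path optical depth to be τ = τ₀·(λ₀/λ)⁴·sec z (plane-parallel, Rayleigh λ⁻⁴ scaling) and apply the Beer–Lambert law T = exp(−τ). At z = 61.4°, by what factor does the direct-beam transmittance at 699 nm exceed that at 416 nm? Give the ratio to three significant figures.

1.66

Airmass: sec 61.4° = 2.0890.
τ(699 nm) = 0.0840 × (560/699)⁴ × 2.0890 = 0.0840 × 0.4119 × 2.0890 = 0.0723.
τ(416 nm) = 0.0840 × (560/416)⁴ × 2.0890 = 0.0840 × 3.2838 × 2.0890 = 0.5762.
T(699)/T(416) = exp(τ_B − τ_A) = exp(0.5040) = 1.6552.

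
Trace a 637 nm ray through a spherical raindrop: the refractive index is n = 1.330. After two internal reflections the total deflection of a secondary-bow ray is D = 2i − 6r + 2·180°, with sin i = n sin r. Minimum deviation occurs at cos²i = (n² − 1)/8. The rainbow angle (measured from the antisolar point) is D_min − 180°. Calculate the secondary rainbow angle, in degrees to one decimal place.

50.1°

cos²i = (1.76890 − 1)/8 = 0.09611; i = arccos(0.31002) = 71.940°.
sin r = sin 71.940°/1.330 = 0.71483; r = 45.630°.
D_min = 2·71.940° − 6·45.630° + 360° = 230.101°.
Rainbow angle = D_min − 180° = 50.101°.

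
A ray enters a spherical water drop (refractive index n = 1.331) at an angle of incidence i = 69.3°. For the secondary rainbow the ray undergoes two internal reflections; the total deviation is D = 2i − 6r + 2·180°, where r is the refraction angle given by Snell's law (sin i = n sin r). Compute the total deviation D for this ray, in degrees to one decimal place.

230.7°

sin r = sin 69.3° / 1.331 = 0.9354/1.331 = 0.7028; r = 44.65°.
D = 2·69.3° − 6·44.65° + 2·180° = 138.60° − 267.92° + 360° = 230.68°.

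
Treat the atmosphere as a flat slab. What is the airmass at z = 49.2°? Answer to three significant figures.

X = sec z = 1/cos 49.2° = 1/0.6534 = 1.5304.

1.53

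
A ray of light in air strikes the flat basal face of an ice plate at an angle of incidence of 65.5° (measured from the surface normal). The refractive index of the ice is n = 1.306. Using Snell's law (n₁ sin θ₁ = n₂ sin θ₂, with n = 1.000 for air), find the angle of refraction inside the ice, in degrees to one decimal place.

44.2°

Snell: sin θ_r = sin θ_i / n = sin 65.5° / 1.306 = 0.9100 / 1.306 = 0.6968.
θ_r = arcsin(0.6968) = 44.17°.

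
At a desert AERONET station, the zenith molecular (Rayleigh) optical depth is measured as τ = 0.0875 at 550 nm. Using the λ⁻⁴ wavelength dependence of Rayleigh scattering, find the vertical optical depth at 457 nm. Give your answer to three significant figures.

0.184

τ(457 nm) = τ(550 nm) × (550/457)⁴ = 0.0875 × (1.2035)⁴ = 0.0875 × 2.0979 = 0.1836.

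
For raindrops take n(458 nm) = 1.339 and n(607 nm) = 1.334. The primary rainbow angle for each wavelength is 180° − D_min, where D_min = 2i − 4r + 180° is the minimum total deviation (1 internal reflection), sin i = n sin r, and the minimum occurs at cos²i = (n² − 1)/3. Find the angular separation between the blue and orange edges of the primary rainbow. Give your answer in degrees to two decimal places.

0.72°

At 458 nm (n = 1.339): cos²i = 0.26431 → i = 59.062°, r = 39.834°, D_min = 138.786°, rainbow angle = 41.214°.
At 607 nm (n = 1.334): cos²i = 0.25985 → i = 59.352°, r = 40.159°, D_min = 138.067°, rainbow angle = 41.933°.
Angular width = |41.214° − 41.933°| = 0.719°.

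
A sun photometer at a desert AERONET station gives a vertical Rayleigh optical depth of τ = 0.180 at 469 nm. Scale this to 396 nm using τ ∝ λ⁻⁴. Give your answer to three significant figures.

0.354

τ(396 nm) = τ(469 nm) × (469/396)⁴ = 0.180 × (1.1843)⁴ = 0.180 × 1.9675 = 0.3541.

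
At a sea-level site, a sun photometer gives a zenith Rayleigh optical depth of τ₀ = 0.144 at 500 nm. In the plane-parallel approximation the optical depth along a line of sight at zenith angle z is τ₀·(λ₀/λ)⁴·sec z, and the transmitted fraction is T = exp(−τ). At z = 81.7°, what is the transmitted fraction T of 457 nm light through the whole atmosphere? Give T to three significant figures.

0.239

sec 81.7° = 6.9273.
τ = 0.144 × (500/457)⁴ × 6.9273 = 0.144 × 1.4329 × 6.9273 = 1.4294.
T = exp(−1.4294) = 0.2395.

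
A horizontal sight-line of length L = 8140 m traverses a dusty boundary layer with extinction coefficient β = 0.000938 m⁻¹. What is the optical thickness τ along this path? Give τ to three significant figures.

7.64

τ = β·L = 0.000938 × 8140 = 7.6353.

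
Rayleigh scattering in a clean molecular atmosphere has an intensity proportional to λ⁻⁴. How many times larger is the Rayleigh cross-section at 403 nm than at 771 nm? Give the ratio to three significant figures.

Rayleigh scattering ∝ λ⁻⁴, so the ratio of coefficients is the inverse fourth power of the wavelength ratio.
σ(403)/σ(771) = (771/403)⁴ = (1.9132)⁴ = 13.4.

13.4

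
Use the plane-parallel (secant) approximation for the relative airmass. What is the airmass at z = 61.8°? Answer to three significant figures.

2.12

X = sec z = 1/cos 61.8° = 1/0.4726 = 2.1162.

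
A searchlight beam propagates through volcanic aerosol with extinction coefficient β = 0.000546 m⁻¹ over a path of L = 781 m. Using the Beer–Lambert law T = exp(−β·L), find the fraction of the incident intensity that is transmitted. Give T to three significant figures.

τ = β·L = 0.000546 × 781 = 0.4264.
T = exp(−0.4264) = 0.6528.

0.653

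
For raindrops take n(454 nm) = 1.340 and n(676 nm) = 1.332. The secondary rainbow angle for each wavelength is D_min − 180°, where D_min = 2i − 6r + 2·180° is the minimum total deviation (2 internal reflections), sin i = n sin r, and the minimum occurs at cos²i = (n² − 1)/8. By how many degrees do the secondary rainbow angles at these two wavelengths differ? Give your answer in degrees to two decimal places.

At 454 nm (n = 1.340): cos²i = 0.09945 → i = 71.618°, r = 45.088°, D_min = 232.709°, rainbow angle = 52.709°.
At 676 nm (n = 1.332): cos²i = 0.09678 → i = 71.875°, r = 45.520°, D_min = 230.628°, rainbow angle = 50.628°.
Angular width = |52.709° − 50.628°| = 2.080°.

2.08°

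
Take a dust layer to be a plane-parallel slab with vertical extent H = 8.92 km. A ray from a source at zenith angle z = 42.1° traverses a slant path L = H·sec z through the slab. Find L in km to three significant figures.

sec z = 1/cos 42.1° = 1.3478.
L = 8.92 × 1.3478 = 12.022 km.

12.0 km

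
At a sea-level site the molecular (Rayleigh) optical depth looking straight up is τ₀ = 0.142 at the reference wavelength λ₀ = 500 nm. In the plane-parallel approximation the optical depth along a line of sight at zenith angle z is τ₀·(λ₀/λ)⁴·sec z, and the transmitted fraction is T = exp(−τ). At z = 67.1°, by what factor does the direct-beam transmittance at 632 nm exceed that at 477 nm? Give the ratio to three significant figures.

Airmass: sec 67.1° = 2.5699.
τ(632 nm) = 0.142 × (500/632)⁴ × 2.5699 = 0.142 × 0.3918 × 2.5699 = 0.1430.
τ(477 nm) = 0.142 × (500/477)⁴ × 2.5699 = 0.142 × 1.2073 × 2.5699 = 0.4406.
T(632)/T(477) = exp(τ_B − τ_A) = exp(0.2976) = 1.3466.

1.35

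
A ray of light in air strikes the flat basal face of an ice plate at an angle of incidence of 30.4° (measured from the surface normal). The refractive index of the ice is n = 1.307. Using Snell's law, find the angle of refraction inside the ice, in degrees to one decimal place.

22.8°

Snell: sin θ_r = sin θ_i / n = sin 30.4° / 1.307 = 0.5060 / 1.307 = 0.3872.
θ_r = arcsin(0.3872) = 22.78°.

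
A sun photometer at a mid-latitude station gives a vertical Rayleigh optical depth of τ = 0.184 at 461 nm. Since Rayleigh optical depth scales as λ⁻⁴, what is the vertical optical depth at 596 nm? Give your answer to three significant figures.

0.0659

τ(596 nm) = τ(461 nm) × (461/596)⁴ = 0.184 × (0.7735)⁴ = 0.184 × 0.3579 = 0.0659.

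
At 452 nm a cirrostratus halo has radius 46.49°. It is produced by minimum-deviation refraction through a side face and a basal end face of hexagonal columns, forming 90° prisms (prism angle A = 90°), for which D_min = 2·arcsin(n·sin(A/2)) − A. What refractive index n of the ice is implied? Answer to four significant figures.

Rearranging: n = sin((D_min + A)/2) / sin(A/2).
(D_min + A)/2 = (46.49° + 90°)/2 = 68.245°.
n = sin 68.245° / sin 45° = 0.9288 / 0.7071 = 1.3135.

1.313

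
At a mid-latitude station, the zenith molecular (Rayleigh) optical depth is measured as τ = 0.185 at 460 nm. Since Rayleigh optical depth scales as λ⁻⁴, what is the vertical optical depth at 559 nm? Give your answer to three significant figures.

0.0848

τ(559 nm) = τ(460 nm) × (460/559)⁴ = 0.185 × (0.8229)⁴ = 0.185 × 0.4585 = 0.0848.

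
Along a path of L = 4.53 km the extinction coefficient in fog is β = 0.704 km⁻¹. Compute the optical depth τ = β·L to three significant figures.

τ = β·L = 0.704 × 4.53 = 3.1891.

3.19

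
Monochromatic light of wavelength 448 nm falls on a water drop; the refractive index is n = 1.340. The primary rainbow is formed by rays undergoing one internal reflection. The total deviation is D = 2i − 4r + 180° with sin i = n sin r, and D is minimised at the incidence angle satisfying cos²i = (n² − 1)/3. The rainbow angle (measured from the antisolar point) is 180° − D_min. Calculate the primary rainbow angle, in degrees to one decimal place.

cos²i = (1.79560 − 1)/3 = 0.26520; i = arccos(0.51498) = 59.004°.
sin r = sin 59.004°/1.340 = 0.63971; r = 39.770°.
D_min = 2·59.004° − 4·39.770° + 180° = 138.929°.
Rainbow angle = 180° − D_min = 41.071°.

41.1°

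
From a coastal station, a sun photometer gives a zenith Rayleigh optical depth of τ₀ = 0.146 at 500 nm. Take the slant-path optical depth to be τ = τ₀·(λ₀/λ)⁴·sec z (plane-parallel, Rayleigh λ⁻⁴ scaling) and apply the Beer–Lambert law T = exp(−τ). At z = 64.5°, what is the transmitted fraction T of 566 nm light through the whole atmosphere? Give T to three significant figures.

0.813

sec 64.5° = 2.3228.
τ = 0.146 × (500/566)⁴ × 2.3228 = 0.146 × 0.6090 × 2.3228 = 0.2065.
T = exp(−0.2065) = 0.8134.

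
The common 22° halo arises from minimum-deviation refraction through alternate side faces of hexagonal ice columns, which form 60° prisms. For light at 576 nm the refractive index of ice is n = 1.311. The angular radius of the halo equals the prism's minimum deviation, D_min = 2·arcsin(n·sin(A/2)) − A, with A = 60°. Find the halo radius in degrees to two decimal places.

n·sin(A/2) = 1.311 × sin 30° = 1.311 × 0.5000 = 0.6555.
D_min = 2·arcsin(0.6555) − 60° = 2 × 40.958° − 60° = 21.915°.

21.92°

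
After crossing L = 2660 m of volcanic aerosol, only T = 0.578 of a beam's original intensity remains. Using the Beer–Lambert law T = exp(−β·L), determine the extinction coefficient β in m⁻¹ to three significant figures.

Beer–Lambert: T = exp(−βL) ⇒ β = −ln(T)/L = −ln(0.578)/2660 = 0.5482/2660 = 0.0002061 m⁻¹.

0.000206 m⁻¹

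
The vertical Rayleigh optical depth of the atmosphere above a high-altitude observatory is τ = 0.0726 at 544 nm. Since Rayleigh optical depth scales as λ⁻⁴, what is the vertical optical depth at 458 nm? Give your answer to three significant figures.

0.145

τ(458 nm) = τ(544 nm) × (544/458)⁴ = 0.0726 × (1.1878)⁴ = 0.0726 × 1.9904 = 0.1445.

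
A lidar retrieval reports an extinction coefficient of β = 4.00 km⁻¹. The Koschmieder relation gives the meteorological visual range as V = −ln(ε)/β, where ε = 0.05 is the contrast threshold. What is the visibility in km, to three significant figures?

0.749 km

V = −ln(0.05) / 4.00 = 2.996 / 4.00 = 0.7489 km.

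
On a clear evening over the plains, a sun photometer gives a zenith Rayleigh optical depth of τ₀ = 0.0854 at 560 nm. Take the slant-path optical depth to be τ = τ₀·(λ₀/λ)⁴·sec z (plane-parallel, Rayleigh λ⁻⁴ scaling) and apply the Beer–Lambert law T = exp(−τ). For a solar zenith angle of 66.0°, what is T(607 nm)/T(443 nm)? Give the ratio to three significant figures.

1.47

Airmass: sec 66.0° = 2.4586.
τ(607 nm) = 0.0854 × (560/607)⁴ × 2.4586 = 0.0854 × 0.7244 × 2.4586 = 0.1521.
τ(443 nm) = 0.0854 × (560/443)⁴ × 2.4586 = 0.0854 × 2.5535 × 2.4586 = 0.5361.
T(607)/T(443) = exp(τ_B − τ_A) = exp(0.3840) = 1.4682.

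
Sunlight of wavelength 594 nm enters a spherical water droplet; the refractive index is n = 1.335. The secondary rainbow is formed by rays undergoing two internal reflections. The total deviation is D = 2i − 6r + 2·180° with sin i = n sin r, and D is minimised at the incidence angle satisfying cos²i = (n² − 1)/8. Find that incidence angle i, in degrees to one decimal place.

71.8°

cos²i = (1.335² − 1)/8 = (1.78222 − 1)/8 = 0.09778.
cos i = 0.31269, so i = 71.778°.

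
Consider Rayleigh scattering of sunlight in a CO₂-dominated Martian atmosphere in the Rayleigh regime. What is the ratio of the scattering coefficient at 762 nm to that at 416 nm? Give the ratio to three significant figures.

Rayleigh scattering ∝ λ⁻⁴, so the ratio of coefficients is the inverse fourth power of the wavelength ratio.
σ(762)/σ(416) = (416/762)⁴ = (0.5459)⁴ = 0.08883.

0.0888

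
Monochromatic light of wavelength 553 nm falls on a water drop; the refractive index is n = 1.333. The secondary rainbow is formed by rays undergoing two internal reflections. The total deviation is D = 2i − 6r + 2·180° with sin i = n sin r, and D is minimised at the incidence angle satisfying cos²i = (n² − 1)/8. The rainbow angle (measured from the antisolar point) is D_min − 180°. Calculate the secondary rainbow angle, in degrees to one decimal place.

cos²i = (1.77689 − 1)/8 = 0.09711; i = arccos(0.31163) = 71.843°.
sin r = sin 71.843°/1.333 = 0.71283; r = 45.466°.
D_min = 2·71.843° − 6·45.466° + 360° = 230.891°.
Rainbow angle = D_min − 180° = 50.891°.

50.9°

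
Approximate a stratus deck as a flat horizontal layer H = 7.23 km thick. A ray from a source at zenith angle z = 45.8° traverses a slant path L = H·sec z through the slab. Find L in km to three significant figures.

10.4 km

sec z = 1/cos 45.8° = 1.4344.
L = 7.23 × 1.4344 = 10.371 km.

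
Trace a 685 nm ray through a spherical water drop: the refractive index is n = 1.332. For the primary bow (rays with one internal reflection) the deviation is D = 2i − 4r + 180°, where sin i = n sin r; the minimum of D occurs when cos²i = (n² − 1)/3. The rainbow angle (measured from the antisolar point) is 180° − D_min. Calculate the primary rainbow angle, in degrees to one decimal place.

cos²i = (1.77422 − 1)/3 = 0.25807; i = arccos(0.50801) = 59.469°.
sin r = sin 59.469°/1.332 = 0.64666; r = 40.290°.
D_min = 2·59.469° − 4·40.290° + 180° = 137.776°.
Rainbow angle = 180° − D_min = 42.224°.

42.2°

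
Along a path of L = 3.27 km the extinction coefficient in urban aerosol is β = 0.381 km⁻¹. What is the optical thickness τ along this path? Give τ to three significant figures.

τ = β·L = 0.381 × 3.27 = 1.2459.

1.25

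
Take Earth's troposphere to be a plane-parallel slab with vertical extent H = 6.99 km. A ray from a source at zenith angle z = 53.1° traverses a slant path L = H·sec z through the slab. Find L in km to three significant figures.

sec z = 1/cos 53.1° = 1.6655.
L = 6.99 × 1.6655 = 11.642 km.

11.6 km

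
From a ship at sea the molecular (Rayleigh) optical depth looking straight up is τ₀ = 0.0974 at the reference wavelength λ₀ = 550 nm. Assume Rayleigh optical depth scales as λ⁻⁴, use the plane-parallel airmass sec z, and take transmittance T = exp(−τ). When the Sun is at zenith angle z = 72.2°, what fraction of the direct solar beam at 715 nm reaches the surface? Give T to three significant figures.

sec 72.2° = 3.2712.
τ = 0.0974 × (550/715)⁴ × 3.2712 = 0.0974 × 0.3501 × 3.2712 = 0.1116.
T = exp(−0.1116) = 0.8944.

0.894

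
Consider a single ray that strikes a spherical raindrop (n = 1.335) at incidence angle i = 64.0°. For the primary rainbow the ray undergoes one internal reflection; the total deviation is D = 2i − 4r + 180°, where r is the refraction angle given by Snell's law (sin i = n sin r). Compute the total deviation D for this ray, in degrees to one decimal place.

sin r = sin 64.0° / 1.335 = 0.8988/1.335 = 0.6733; r = 42.32°.
D = 2·64.0° − 4·42.32° + 180° = 128.00° − 169.27° + 180° = 138.73°.

138.7°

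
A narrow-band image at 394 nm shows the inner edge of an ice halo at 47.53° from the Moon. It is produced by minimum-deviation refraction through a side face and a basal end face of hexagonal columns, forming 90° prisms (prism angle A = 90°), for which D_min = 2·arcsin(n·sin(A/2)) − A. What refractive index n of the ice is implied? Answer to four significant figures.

Rearranging: n = sin((D_min + A)/2) / sin(A/2).
(D_min + A)/2 = (47.53° + 90°)/2 = 68.765°.
n = sin 68.765° / sin 45° = 0.9321 / 0.7071 = 1.3182.

1.318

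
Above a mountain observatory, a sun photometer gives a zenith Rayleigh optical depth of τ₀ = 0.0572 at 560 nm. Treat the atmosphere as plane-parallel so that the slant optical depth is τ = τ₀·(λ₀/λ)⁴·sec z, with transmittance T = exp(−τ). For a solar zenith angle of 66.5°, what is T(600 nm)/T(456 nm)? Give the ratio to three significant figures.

1.24

Airmass: sec 66.5° = 2.5078.
τ(600 nm) = 0.0572 × (560/600)⁴ × 2.5078 = 0.0572 × 0.7588 × 2.5078 = 0.1089.
τ(456 nm) = 0.0572 × (560/456)⁴ × 2.5078 = 0.0572 × 2.2745 × 2.5078 = 0.3263.
T(600)/T(456) = exp(τ_B − τ_A) = exp(0.2174) = 1.2429.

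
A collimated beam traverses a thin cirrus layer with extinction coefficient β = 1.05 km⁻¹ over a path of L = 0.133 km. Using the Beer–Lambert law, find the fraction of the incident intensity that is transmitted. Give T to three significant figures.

0.870

τ = β·L = 1.05 × 0.133 = 0.1397.
T = exp(−0.1397) = 0.8697.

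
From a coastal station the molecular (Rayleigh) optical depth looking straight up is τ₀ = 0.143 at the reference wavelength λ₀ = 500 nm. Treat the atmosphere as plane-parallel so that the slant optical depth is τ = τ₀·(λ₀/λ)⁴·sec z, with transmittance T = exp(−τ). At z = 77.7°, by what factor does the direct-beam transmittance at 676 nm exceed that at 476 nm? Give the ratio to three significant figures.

Airmass: sec 77.7° = 4.6942.
τ(676 nm) = 0.143 × (500/676)⁴ × 4.6942 = 0.143 × 0.2993 × 4.6942 = 0.2009.
τ(476 nm) = 0.143 × (500/476)⁴ × 4.6942 = 0.143 × 1.2175 × 4.6942 = 0.8172.
T(676)/T(476) = exp(τ_B − τ_A) = exp(0.6163) = 1.8521.

1.85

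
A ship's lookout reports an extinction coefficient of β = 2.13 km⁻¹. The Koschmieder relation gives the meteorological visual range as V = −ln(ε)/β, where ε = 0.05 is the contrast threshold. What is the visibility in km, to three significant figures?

1.41 km

V = −ln(0.05) / 2.13 = 2.996 / 2.13 = 1.4064 km.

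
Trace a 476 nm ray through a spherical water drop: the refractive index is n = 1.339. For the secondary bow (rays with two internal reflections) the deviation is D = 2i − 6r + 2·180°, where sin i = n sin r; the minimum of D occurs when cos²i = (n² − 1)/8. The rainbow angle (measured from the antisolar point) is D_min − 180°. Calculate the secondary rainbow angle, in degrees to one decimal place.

52.5°

cos²i = (1.79292 − 1)/8 = 0.09912; i = arccos(0.31483) = 71.650°.
sin r = sin 71.650°/1.339 = 0.70885; r = 45.141°.
D_min = 2·71.650° − 6·45.141° + 360° = 232.451°.
Rainbow angle = D_min − 180° = 52.451°.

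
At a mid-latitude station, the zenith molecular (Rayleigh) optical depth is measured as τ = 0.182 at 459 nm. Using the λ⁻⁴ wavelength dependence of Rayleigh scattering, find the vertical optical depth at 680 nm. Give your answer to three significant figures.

0.0378

τ(680 nm) = τ(459 nm) × (459/680)⁴ = 0.182 × (0.6750)⁴ = 0.182 × 0.2076 = 0.0378.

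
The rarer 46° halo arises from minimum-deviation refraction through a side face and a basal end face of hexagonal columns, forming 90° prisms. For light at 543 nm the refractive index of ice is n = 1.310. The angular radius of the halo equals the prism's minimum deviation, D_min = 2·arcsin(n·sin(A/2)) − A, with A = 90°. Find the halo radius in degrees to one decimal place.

45.7°

n·sin(A/2) = 1.310 × sin 45° = 1.310 × 0.7071 = 0.9263.
D_min = 2·arcsin(0.9263) − 90° = 2 × 67.867° − 90° = 45.733°.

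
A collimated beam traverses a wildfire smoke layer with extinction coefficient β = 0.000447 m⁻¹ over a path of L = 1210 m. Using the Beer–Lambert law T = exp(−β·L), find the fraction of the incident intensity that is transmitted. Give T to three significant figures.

0.582

τ = β·L = 0.000447 × 1210 = 0.5409.
T = exp(−0.5409) = 0.5822.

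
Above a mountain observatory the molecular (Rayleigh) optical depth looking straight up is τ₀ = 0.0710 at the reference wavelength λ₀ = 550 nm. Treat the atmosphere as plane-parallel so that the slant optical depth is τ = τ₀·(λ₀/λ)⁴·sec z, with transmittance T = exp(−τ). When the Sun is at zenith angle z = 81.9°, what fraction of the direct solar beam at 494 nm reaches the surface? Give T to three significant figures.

sec 81.9° = 7.0972.
τ = 0.0710 × (550/494)⁴ × 7.0972 = 0.0710 × 1.5365 × 7.0972 = 0.7743.
T = exp(−0.7743) = 0.4610.

0.461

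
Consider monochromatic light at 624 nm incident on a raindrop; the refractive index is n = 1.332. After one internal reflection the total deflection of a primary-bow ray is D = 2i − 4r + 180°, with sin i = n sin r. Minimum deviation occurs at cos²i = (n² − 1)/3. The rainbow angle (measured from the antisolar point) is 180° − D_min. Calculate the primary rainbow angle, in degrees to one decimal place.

cos²i = (1.77422 − 1)/3 = 0.25807; i = arccos(0.50801) = 59.469°.
sin r = sin 59.469°/1.332 = 0.64666; r = 40.290°.
D_min = 2·59.469° − 4·40.290° + 180° = 137.776°.
Rainbow angle = 180° − D_min = 42.224°.

42.2°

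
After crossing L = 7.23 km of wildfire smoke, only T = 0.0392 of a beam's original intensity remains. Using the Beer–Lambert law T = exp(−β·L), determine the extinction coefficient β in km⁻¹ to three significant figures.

0.448 km⁻¹

Beer–Lambert: T = exp(−βL) ⇒ β = −ln(T)/L = −ln(0.0392)/7.23 = 3.2391/7.23 = 0.448 km⁻¹.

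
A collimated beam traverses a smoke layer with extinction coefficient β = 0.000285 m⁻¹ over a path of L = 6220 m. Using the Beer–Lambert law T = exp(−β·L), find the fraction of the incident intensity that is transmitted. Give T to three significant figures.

0.170

τ = β·L = 0.000285 × 6220 = 1.7727.
T = exp(−1.7727) = 0.1699.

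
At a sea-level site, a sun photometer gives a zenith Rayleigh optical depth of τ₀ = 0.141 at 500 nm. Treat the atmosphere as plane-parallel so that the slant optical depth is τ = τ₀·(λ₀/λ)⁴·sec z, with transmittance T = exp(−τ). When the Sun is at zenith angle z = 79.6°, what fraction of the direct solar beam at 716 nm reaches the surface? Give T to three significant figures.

sec 79.6° = 5.5396.
τ = 0.141 × (500/716)⁴ × 5.5396 = 0.141 × 0.2378 × 5.5396 = 0.1857.
T = exp(−0.1857) = 0.8305.

0.830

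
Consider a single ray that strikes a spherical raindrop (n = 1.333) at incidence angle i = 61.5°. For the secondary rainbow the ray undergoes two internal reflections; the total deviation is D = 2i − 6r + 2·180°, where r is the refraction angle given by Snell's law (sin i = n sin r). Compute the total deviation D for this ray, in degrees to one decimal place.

235.5°

sin r = sin 61.5° / 1.333 = 0.8788/1.333 = 0.6593; r = 41.24°.
D = 2·61.5° − 6·41.24° + 2·180° = 123.00° − 247.47° + 360° = 235.53°.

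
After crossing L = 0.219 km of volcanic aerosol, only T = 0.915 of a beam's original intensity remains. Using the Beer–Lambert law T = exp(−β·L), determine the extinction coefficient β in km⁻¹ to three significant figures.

0.406 km⁻¹

Beer–Lambert: T = exp(−βL) ⇒ β = −ln(T)/L = −ln(0.915)/0.219 = 0.0888/0.219 = 0.4056 km⁻¹.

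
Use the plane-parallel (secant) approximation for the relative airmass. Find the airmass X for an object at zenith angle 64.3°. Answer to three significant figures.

2.31

X = sec z = 1/cos 64.3° = 1/0.4337 = 2.3060.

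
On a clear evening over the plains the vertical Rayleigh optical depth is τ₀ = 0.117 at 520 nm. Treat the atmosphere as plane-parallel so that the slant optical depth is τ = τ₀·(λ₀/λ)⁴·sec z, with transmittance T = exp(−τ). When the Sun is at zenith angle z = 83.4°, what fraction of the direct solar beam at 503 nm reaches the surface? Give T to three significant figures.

sec 83.4° = 8.7004.
τ = 0.117 × (520/503)⁴ × 8.7004 = 0.117 × 1.1422 × 8.7004 = 1.1627.
T = exp(−1.1627) = 0.3126.

0.313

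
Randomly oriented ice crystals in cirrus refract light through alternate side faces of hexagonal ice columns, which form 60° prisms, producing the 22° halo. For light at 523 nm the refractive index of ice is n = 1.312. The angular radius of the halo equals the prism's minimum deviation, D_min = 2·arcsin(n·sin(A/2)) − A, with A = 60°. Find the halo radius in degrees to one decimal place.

n·sin(A/2) = 1.312 × sin 30° = 1.312 × 0.5000 = 0.6560.
D_min = 2·arcsin(0.6560) − 60° = 2 × 40.996° − 60° = 21.991°.

22.0°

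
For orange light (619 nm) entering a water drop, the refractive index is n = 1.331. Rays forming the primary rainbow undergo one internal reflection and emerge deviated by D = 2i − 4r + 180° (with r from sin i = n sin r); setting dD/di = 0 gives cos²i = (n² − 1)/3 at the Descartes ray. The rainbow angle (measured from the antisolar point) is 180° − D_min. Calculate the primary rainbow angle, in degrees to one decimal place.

cos²i = (1.77156 − 1)/3 = 0.25719; i = arccos(0.50714) = 59.527°.
sin r = sin 59.527°/1.331 = 0.64753; r = 40.356°.
D_min = 2·59.527° − 4·40.356° + 180° = 137.630°.
Rainbow angle = 180° − D_min = 42.370°.

42.4°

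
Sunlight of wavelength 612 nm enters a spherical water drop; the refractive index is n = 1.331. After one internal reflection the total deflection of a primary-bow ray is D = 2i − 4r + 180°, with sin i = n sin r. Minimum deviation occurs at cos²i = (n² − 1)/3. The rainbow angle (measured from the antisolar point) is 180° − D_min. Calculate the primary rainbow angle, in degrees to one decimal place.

cos²i = (1.77156 − 1)/3 = 0.25719; i = arccos(0.50714) = 59.527°.
sin r = sin 59.527°/1.331 = 0.64753; r = 40.356°.
D_min = 2·59.527° − 4·40.356° + 180° = 137.630°.
Rainbow angle = 180° − D_min = 42.370°.

42.4°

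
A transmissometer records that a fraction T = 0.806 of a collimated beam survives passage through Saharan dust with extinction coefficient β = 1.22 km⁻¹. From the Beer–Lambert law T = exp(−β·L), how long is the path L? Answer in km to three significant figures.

Beer–Lambert: T = exp(−βL) ⇒ L = −ln(T)/β = −ln(0.806)/1.22 = 0.2157/1.22 = 0.1768 km.

0.177 km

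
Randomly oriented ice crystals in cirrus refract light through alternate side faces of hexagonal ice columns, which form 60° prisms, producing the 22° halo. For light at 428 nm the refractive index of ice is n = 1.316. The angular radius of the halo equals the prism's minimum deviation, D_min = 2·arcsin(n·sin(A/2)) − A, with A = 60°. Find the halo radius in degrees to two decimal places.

22.30°

n·sin(A/2) = 1.316 × sin 30° = 1.316 × 0.5000 = 0.6580.
D_min = 2·arcsin(0.6580) − 60° = 2 × 41.148° − 60° = 22.295°.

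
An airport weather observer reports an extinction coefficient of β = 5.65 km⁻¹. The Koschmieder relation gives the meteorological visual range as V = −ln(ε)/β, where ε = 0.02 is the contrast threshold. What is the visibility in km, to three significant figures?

0.692 km

V = −ln(0.02) / 5.65 = 3.912 / 5.65 = 0.6924 km.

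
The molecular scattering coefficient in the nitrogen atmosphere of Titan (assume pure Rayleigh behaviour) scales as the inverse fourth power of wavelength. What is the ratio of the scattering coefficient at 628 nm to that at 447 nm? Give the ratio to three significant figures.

0.257

Rayleigh scattering ∝ λ⁻⁴, so the ratio of coefficients is the inverse fourth power of the wavelength ratio.
σ(628)/σ(447) = (447/628)⁴ = (0.7118)⁴ = 0.2567.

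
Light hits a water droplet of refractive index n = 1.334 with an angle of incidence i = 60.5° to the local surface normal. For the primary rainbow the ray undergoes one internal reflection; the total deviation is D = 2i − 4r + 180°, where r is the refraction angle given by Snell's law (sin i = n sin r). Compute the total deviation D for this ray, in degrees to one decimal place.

138.1°

sin r = sin 60.5° / 1.334 = 0.8704/1.334 = 0.6524; r = 40.73°.
D = 2·60.5° − 4·40.73° + 180° = 121.00° − 162.90° + 180° = 138.10°.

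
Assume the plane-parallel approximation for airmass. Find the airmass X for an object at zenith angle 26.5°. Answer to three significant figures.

1.12

X = sec z = 1/cos 26.5° = 1/0.8949 = 1.1174.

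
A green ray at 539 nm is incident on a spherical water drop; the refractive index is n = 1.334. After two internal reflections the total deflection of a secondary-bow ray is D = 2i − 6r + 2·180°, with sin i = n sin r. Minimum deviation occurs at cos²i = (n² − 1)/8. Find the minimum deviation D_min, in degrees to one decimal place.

cos²i = (1.77956 − 1)/8 = 0.09744; i = arccos(0.31216) = 71.810°.
sin r = sin 71.810°/1.334 = 0.71217; r = 45.411°.
D_min = 2·71.810° − 6·45.411° + 360° = 231.153°.

231.2°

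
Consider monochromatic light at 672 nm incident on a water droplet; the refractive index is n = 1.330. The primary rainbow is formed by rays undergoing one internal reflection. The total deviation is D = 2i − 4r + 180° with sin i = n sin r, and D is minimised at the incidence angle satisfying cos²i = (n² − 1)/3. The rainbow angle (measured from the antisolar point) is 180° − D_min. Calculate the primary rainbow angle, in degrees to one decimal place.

42.5°

cos²i = (1.76890 − 1)/3 = 0.25630; i = arccos(0.50626) = 59.585°.
sin r = sin 59.585°/1.330 = 0.64841; r = 40.422°.
D_min = 2·59.585° − 4·40.422° + 180° = 137.484°.
Rainbow angle = 180° − D_min = 42.516°.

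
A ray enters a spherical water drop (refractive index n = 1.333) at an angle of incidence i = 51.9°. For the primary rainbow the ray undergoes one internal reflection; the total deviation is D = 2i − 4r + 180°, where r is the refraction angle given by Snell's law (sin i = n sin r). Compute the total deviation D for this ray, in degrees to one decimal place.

139.1°

sin r = sin 51.9° / 1.333 = 0.7869/1.333 = 0.5903; r = 36.18°.
D = 2·51.9° − 4·36.18° + 180° = 103.80° − 144.73° + 180° = 139.07°.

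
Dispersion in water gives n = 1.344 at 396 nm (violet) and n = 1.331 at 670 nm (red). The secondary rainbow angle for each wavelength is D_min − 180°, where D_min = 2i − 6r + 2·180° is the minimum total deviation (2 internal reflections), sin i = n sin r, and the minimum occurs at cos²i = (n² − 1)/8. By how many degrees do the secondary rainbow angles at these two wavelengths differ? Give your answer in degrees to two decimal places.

At 396 nm (n = 1.344): cos²i = 0.10079 → i = 71.490°, r = 44.874°, D_min = 233.733°, rainbow angle = 53.733°.
At 670 nm (n = 1.331): cos²i = 0.09645 → i = 71.907°, r = 45.575°, D_min = 230.365°, rainbow angle = 50.365°.
Angular width = |53.733° − 50.365°| = 3.368°.

3.37°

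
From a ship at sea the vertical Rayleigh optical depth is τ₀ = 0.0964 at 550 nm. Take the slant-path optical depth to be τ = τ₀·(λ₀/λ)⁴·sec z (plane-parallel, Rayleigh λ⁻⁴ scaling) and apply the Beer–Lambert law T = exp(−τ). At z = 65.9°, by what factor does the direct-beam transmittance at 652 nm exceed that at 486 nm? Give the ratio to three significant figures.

Airmass: sec 65.9° = 2.4490.
τ(652 nm) = 0.0964 × (550/652)⁴ × 2.4490 = 0.0964 × 0.5064 × 2.4490 = 0.1195.
τ(486 nm) = 0.0964 × (550/486)⁴ × 2.4490 = 0.0964 × 1.6402 × 2.4490 = 0.3872.
T(652)/T(486) = exp(τ_B − τ_A) = exp(0.2677) = 1.3069.

1.31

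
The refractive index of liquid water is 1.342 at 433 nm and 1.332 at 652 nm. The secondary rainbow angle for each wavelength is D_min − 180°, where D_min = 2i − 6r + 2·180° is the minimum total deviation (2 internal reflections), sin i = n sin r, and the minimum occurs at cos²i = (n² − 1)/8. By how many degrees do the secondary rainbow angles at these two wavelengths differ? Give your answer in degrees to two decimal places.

2.59°

At 433 nm (n = 1.342): cos²i = 0.10012 → i = 71.554°, r = 44.981°, D_min = 233.222°, rainbow angle = 53.222°.
At 652 nm (n = 1.332): cos²i = 0.09678 → i = 71.875°, r = 45.520°, D_min = 230.628°, rainbow angle = 50.628°.
Angular width = |53.222° − 50.628°| = 2.594°.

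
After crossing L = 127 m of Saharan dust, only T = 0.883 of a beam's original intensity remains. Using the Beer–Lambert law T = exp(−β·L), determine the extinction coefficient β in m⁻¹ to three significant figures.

0.000980 m⁻¹

Beer–Lambert: T = exp(−βL) ⇒ β = −ln(T)/L = −ln(0.883)/127 = 0.1244/127 = 0.0009798 m⁻¹.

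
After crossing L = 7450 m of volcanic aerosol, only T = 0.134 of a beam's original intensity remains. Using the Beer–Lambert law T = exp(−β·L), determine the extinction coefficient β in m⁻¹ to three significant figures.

0.000270 m⁻¹

Beer–Lambert: T = exp(−βL) ⇒ β = −ln(T)/L = −ln(0.134)/7450 = 2.0099/7450 = 0.0002698 m⁻¹.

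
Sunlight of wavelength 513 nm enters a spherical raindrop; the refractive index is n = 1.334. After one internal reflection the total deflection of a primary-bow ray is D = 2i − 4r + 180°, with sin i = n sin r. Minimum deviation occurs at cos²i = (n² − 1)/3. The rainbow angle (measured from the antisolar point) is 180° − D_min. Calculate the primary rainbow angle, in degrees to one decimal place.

41.9°

cos²i = (1.77956 − 1)/3 = 0.25985; i = arccos(0.50976) = 59.352°.
sin r = sin 59.352°/1.334 = 0.64492; r = 40.159°.
D_min = 2·59.352° − 4·40.159° + 180° = 138.067°.
Rainbow angle = 180° − D_min = 41.933°.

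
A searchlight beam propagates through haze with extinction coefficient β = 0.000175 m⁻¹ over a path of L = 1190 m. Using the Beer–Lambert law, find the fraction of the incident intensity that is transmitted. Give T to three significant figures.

τ = β·L = 0.000175 × 1190 = 0.2082.
T = exp(−0.2082) = 0.8120.

0.812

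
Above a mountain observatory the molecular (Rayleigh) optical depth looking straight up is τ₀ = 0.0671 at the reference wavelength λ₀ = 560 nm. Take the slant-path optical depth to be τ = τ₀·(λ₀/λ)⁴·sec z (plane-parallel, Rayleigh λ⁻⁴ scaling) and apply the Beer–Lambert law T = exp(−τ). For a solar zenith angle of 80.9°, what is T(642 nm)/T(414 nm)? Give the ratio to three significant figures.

3.24

Airmass: sec 80.9° = 6.3228.
τ(642 nm) = 0.0671 × (560/642)⁴ × 6.3228 = 0.0671 × 0.5789 × 6.3228 = 0.2456.
τ(414 nm) = 0.0671 × (560/414)⁴ × 6.3228 = 0.0671 × 3.3477 × 6.3228 = 1.4203.
T(642)/T(414) = exp(τ_B − τ_A) = exp(1.1747) = 3.2372.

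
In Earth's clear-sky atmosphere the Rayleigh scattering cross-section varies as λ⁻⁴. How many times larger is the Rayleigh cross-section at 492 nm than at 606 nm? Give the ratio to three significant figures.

Rayleigh scattering ∝ λ⁻⁴, so the ratio of coefficients is the inverse fourth power of the wavelength ratio.
σ(492)/σ(606) = (606/492)⁴ = (1.2317)⁴ = 2.302.

2.30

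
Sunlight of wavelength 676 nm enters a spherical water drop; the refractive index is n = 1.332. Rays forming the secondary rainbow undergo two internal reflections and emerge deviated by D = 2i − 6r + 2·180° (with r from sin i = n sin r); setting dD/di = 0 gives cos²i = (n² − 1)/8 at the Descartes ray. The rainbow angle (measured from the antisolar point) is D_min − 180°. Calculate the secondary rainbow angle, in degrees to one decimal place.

50.6°

cos²i = (1.77422 − 1)/8 = 0.09678; i = arccos(0.31109) = 71.875°.
sin r = sin 71.875°/1.332 = 0.71350; r = 45.520°.
D_min = 2·71.875° − 6·45.520° + 360° = 230.628°.
Rainbow angle = D_min − 180° = 50.628°.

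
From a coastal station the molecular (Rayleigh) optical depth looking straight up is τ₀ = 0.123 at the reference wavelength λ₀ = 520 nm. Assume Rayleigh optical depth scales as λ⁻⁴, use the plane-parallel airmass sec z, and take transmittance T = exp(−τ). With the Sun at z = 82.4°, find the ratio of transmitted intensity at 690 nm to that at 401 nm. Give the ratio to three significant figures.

Airmass: sec 82.4° = 7.5611.
τ(690 nm) = 0.123 × (520/690)⁴ × 7.5611 = 0.123 × 0.3226 × 7.5611 = 0.3000.
τ(401 nm) = 0.123 × (520/401)⁴ × 7.5611 = 0.123 × 2.8277 × 7.5611 = 2.6298.
T(690)/T(401) = exp(τ_B − τ_A) = exp(2.3298) = 10.2761.

10.3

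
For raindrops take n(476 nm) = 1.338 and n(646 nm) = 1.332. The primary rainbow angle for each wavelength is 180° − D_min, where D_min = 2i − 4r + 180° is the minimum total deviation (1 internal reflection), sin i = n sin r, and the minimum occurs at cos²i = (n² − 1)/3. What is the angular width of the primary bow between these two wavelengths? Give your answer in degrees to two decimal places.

0.87°

At 476 nm (n = 1.338): cos²i = 0.26341 → i = 59.120°, r = 39.899°, D_min = 138.643°, rainbow angle = 41.357°.
At 646 nm (n = 1.332): cos²i = 0.25807 → i = 59.469°, r = 40.290°, D_min = 137.776°, rainbow angle = 42.224°.
Angular width = |41.357° − 42.224°| = 0.867°.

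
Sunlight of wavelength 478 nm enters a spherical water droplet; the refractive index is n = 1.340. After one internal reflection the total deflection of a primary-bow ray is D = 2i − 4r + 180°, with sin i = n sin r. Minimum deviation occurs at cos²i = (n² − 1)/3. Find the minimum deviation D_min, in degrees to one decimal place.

cos²i = (1.79560 − 1)/3 = 0.26520; i = arccos(0.51498) = 59.004°.
sin r = sin 59.004°/1.340 = 0.63971; r = 39.770°.
D_min = 2·59.004° − 4·39.770° + 180° = 138.929°.

138.9°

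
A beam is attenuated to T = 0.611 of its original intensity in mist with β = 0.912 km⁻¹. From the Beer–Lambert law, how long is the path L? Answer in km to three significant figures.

Beer–Lambert: T = exp(−βL) ⇒ L = −ln(T)/β = −ln(0.611)/0.912 = 0.4927/0.912 = 0.5402 km.

0.540 km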